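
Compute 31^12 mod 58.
7

Use repeated squaring. Binary(12) = 1100. Walk through the bits of the exponent 12 left-to-right: at each bit after the leading one, square the running value, then multiply by 31 if the bit is 1 (always reducing mod 58):
  bit 1 = 1 (leading): start with 31.
  bit 2 = 1: square 31^2 = 961 ≡ 33; bit is 1, so multiply 33·31 = 1023 ≡ 37 (mod 58).
  bit 3 = 0: square 37^2 = 1369 ≡ 35 (mod 58).
  bit 4 = 0: square 35^2 = 1225 ≡ 7 (mod 58).
Final value: 31^12 ≡ 7 (mod 58).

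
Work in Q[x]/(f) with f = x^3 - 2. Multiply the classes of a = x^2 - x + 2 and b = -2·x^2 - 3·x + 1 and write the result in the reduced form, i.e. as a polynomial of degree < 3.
First multiply in Q[x] without reducing: a · b = -2·x^4 - x^3 - 7·x + 2. Now divide by f(x) = x^3 - 2, eliminating the leading term at each step:
  leading term -2·x^4: subtract (-2·x)·f(x) = -2·x^4 + 4·x, leaving -x^3 - 11·x + 2
  leading term -x^3: subtract (-1)·f(x) = 2 - x^3, leaving -11·x
The degree is now < 3, so this is the remainder. Hence a · b ≡ -11·x in Q[x]/(f).

Final answer: a · b ≡ -11·x (mod f(x))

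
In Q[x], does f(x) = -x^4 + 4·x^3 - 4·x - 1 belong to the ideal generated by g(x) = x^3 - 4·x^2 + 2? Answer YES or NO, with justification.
NO

In Q[x] the ideal (g) consists of all multiples of g, so f ∈ (g) iff g | f, i.e. iff the remainder of f on division by g is 0. Divide f by g (g is monic, so eliminate the leading term of the running remainder at each step):
  leading term -x^4: subtract (-x)·g(x) = -x^4 + 4·x^3 - 2·x, leaving -2·x - 1
The remainder r(x) = -2·x - 1 ≠ 0 (and deg r < deg g), so g ∤ f, i.e. f ∉ (g).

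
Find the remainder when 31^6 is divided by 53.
Use repeated squaring. Binary(6) = 110. Walk through the bits of the exponent 6 left-to-right: at each bit after the leading one, square the running value, then multiply by 31 if the bit is 1 (always reducing mod 53):
  bit 1 = 1 (leading): start with 31.
  bit 2 = 1: square 31^2 = 961 ≡ 7; bit is 1, so multiply 7·31 = 217 ≡ 5 (mod 53).
  bit 3 = 0: square 5^2 = 25 (mod 53).
Final value: 31^6 ≡ 25 (mod 53).

Final answer: 25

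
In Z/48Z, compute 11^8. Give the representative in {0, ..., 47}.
1

Use repeated squaring. Binary(8) = 1000. Walk through the bits of the exponent 8 left-to-right: at each bit after the leading one, square the running value, then multiply by 11 if the bit is 1 (always reducing mod 48):
  bit 1 = 1 (leading): start with 11.
  bit 2 = 0: square 11^2 = 121 ≡ 25 (mod 48).
  bit 3 = 0: square 25^2 = 625 ≡ 1 (mod 48).
  bit 4 = 0: square 1^2 = 1 (mod 48).
Final value: 11^8 ≡ 1 (mod 48).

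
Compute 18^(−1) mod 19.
18^(−1) ≡ 18 (mod 19)

Apply the extended Euclidean algorithm to (19, 18), tracking rows (r, s, t) with s·19 + t·18 = r. Each division r_prev = q·r_cur + r_new produces the new row as (previous row) − q·(current row):
  row A: (19, 1, 0)   [1·19 + 0·18 = 19]
  row B: (18, 0, 1)   [0·19 + 1·18 = 18]
  19 = 1·18 + 1   → row C = row A − 1·row B = (1, 1, −1)   [check: 1·19 − 1·18 = 1]
  18 = 18·1 + 0   → remainder 0, stop. gcd = 1 (last nonzero row C).
The gcd is 1, so 18 is invertible mod 19. The last nonzero row gives 1·19 − 1·18 = 1, so t = −1. So 18^(−1) ≡ −1 ≡ 18 (mod 19). Verify: 18 · 18 = 324 ≡ 1 (mod 19). ✓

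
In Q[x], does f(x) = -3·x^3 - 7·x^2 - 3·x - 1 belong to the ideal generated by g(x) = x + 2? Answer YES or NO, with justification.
In Q[x] the ideal (g) consists of all multiples of g, so f ∈ (g) iff g | f, i.e. iff the remainder of f on division by g is 0. Divide f by g (g is monic, so eliminate the leading term of the running remainder at each step):
  leading term -3·x^3: subtract (-3·x^2)·g(x) = -3·x^3 - 6·x^2, leaving -x^2 - 3·x - 1
  leading term -x^2: subtract (-x)·g(x) = -x^2 - 2·x, leaving -x - 1
  leading term -x: subtract (-1)·g(x) = -x - 2, leaving 1
The remainder r(x) = 1 ≠ 0 (and deg r < deg g), so g ∤ f, i.e. f ∉ (g).

Final answer: NO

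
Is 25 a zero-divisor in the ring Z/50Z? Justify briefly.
YES

gcd(25, 50) = 25 > 1, so 25 is not a unit in Z/50Z. In Z/nZ every nonzero non-unit is a zero-divisor: explicitly, take b = 50/gcd = 2 ≠ 0 (mod 50); then 25·2 = 50 = 1·50, i.e. 25·2 ≡ 0 (mod 50). So 25 is a zero-divisor.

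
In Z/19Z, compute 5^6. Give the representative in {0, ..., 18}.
Use repeated squaring. Binary(6) = 110. Walk through the bits of the exponent 6 left-to-right: at each bit after the leading one, square the running value, then multiply by 5 if the bit is 1 (always reducing mod 19):
  bit 1 = 1 (leading): start with 5.
  bit 2 = 1: square 5^2 = 25 ≡ 6; bit is 1, so multiply 6·5 = 30 ≡ 11 (mod 19).
  bit 3 = 0: square 11^2 = 121 ≡ 7 (mod 19).
Final value: 5^6 ≡ 7 (mod 19).

Final answer: 7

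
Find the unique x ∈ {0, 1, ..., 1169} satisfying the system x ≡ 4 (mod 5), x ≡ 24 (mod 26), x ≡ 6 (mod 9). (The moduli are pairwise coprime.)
The moduli 5, 26, 9 are pairwise coprime, so by the CRT there is a unique solution mod 5·26·9 = 1170.
Solve by successive substitution. Start with x ≡ 4 (mod 5).
  Combine with x ≡ 24 (mod 26): write x = 4 + 5·t and require 4 + 5·t ≡ 24 (mod 26), i.e. 5·t ≡ 24 − 4 ≡ 20 (mod 26). Since 5^(−1) ≡ 21 (mod 26), t ≡ 21·20 ≡ 4 (mod 26). So x ≡ 4 + 5·4 = 24 (mod 130).
  Combine with x ≡ 6 (mod 9): write x = 24 + 130·t and require 24 + 130·t ≡ 6 (mod 9), i.e. 130·t ≡ 6 − 24 ≡ 0 (mod 9). Since 130^(−1) ≡ 7 (mod 9) (130 ≡ 4 (mod 9)), t ≡ 7·0 ≡ 0 (mod 9). So x ≡ 24 + 130·0 = 24 (mod 1170).
Unique solution in [0, 1170): x = 24.

Final answer: x ≡ 24 (mod 1170); the representative in [0, 1170) is 24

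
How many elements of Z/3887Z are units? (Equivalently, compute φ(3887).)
Z/3887Z has φ(3887) = 3432 units

An element a ∈ Z/3887Z is a unit iff gcd(a, 3887) = 1, so the number of units is φ(3887). φ is multiplicative, with φ(p^e) = p^e − p^(e−1). Factorise 3887 = 13^2 · 23. Then
  φ(3887) = (13^2 − 13^1) · (23 − 1) = 156 · 22 = 3432.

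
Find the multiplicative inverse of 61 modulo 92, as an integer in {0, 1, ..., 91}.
61^(−1) ≡ 89 (mod 92)

Apply the extended Euclidean algorithm to (92, 61), tracking rows (r, s, t) with s·92 + t·61 = r. Each division r_prev = q·r_cur + r_new produces the new row as (previous row) − q·(current row):
  row A: (92, 1, 0)   [1·92 + 0·61 = 92]
  row B: (61, 0, 1)   [0·92 + 1·61 = 61]
  92 = 1·61 + 31   → row C = row A − 1·row B = (31, 1, −1)   [check: 1·92 − 1·61 = 31]
  61 = 1·31 + 30   → row D = row B − 1·row C = (30, −1, 2)   [check: −1·92 + 2·61 = 30]
  31 = 1·30 + 1   → row E = row C − 1·row D = (1, 2, −3)   [check: 2·92 − 3·61 = 1]
  30 = 30·1 + 0   → remainder 0, stop. gcd = 1 (last nonzero row E).
The gcd is 1, so 61 is invertible mod 92. The last nonzero row gives 2·92 − 3·61 = 1, so t = −3. So 61^(−1) ≡ −3 ≡ 89 (mod 92). Verify: 61 · 89 = 5429 ≡ 1 (mod 92). ✓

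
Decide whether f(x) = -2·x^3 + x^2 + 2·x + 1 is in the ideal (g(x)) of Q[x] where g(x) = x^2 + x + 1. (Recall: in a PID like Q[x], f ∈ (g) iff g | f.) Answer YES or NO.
NO

In Q[x] the ideal (g) consists of all multiples of g, so f ∈ (g) iff g | f, i.e. iff the remainder of f on division by g is 0. Divide f by g (g is monic, so eliminate the leading term of the running remainder at each step):
  leading term -2·x^3: subtract (-2·x)·g(x) = -2·x^3 - 2·x^2 - 2·x, leaving 3·x^2 + 4·x + 1
  leading term 3·x^2: subtract (3)·g(x) = 3·x^2 + 3·x + 3, leaving x - 2
The remainder r(x) = x - 2 ≠ 0 (and deg r < deg g), so g ∤ f, i.e. f ∉ (g).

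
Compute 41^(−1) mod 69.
41^(−1) ≡ 32 (mod 69)

Apply the extended Euclidean algorithm to (69, 41), tracking rows (r, s, t) with s·69 + t·41 = r. Each division r_prev = q·r_cur + r_new produces the new row as (previous row) − q·(current row):
  row A: (69, 1, 0)   [1·69 + 0·41 = 69]
  row B: (41, 0, 1)   [0·69 + 1·41 = 41]
  69 = 1·41 + 28   → row C = row A − 1·row B = (28, 1, −1)   [check: 1·69 − 1·41 = 28]
  41 = 1·28 + 13   → row D = row B − 1·row C = (13, −1, 2)   [check: −1·69 + 2·41 = 13]
  28 = 2·13 + 2   → row E = row C − 2·row D = (2, 3, −5)   [check: 3·69 − 5·41 = 2]
  13 = 6·2 + 1   → row F = row D − 6·row E = (1, −19, 32)   [check: −19·69 + 32·41 = 1]
  2 = 2·1 + 0   → remainder 0, stop. gcd = 1 (last nonzero row F).
The gcd is 1, so 41 is invertible mod 69. The last nonzero row gives −19·69 + 32·41 = 1, so t = 32. So 41^(−1) ≡ 32 (mod 69). Verify: 41 · 32 = 1312 ≡ 1 (mod 69). ✓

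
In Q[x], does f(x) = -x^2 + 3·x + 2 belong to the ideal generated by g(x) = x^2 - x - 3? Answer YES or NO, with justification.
In Q[x] the ideal (g) consists of all multiples of g, so f ∈ (g) iff g | f, i.e. iff the remainder of f on division by g is 0. Divide f by g (g is monic, so eliminate the leading term of the running remainder at each step):
  leading term -x^2: subtract (-1)·g(x) = -x^2 + x + 3, leaving 2·x - 1
The remainder r(x) = 2·x - 1 ≠ 0 (and deg r < deg g), so g ∤ f, i.e. f ∉ (g).

Final answer: NO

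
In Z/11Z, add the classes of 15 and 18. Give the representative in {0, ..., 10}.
Reduce the summands first: 15 ≡ 4, 18 ≡ 7 (mod 11), so 15 + 18 ≡ 4 + 7 (mod 11). 4 + 7 = 11; 11 = 1·11 + 0, so (15 + 18) mod 11 = 0.

Final answer: 0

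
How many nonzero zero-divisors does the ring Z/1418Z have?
Z/1418Z has 709 nonzero zero-divisors

In Z/1418Z each nonzero element is either a unit (gcd with 1418 is 1) or a zero-divisor (gcd > 1). The number of units is φ(1418): factorise 1418 = 2 · 709, so φ(1418) = (2 − 1) · (709 − 1) = 1 · 708 = 708. The nonzero elements number 1418 − 1 = 1417. Hence the nonzero zero-divisors number 1417 − 708 = 709.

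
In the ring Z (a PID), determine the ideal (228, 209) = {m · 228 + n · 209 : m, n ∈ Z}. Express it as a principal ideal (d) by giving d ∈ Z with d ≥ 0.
In the PID Z, (a, b) is generated by gcd(a, b). Compute gcd(228, 209) with the extended Euclidean algorithm, tracking rows (r, s, t) with s·228 + t·209 = r:
  row A: (228, 1, 0)   [1·228 + 0·209 = 228]
  row B: (209, 0, 1)   [0·228 + 1·209 = 209]
  228 = 1·209 + 19   → row C = row A − 1·row B = (19, 1, −1)   [check: 1·228 − 1·209 = 19]
  209 = 11·19 + 0   → remainder 0, stop. gcd = 19 (last nonzero row C).
So gcd(228, 209) = 19, with Bézout identity 1·228 − 1·209 = 19. Containment (⊇): the Bézout identity exhibits 19 as an element of (228, 209), giving (19) ⊆ (228, 209). Containment (⊆): since 19 | 228 and 19 | 209 (228 = 19·12, 209 = 19·11), every Z-linear combination of 228 and 209 is divisible by 19, so (228, 209) ⊆ (19). Therefore (228, 209) = (19), d = 19.

Final answer: (228, 209) = (19); d = 19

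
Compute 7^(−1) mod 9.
7^(−1) ≡ 4 (mod 9)

Apply the extended Euclidean algorithm to (9, 7), tracking rows (r, s, t) with s·9 + t·7 = r. Each division r_prev = q·r_cur + r_new produces the new row as (previous row) − q·(current row):
  row A: (9, 1, 0)   [1·9 + 0·7 = 9]
  row B: (7, 0, 1)   [0·9 + 1·7 = 7]
  9 = 1·7 + 2   → row C = row A − 1·row B = (2, 1, −1)   [check: 1·9 − 1·7 = 2]
  7 = 3·2 + 1   → row D = row B − 3·row C = (1, −3, 4)   [check: −3·9 + 4·7 = 1]
  2 = 2·1 + 0   → remainder 0, stop. gcd = 1 (last nonzero row D).
The gcd is 1, so 7 is invertible mod 9. The last nonzero row gives −3·9 + 4·7 = 1, so t = 4. So 7^(−1) ≡ 4 (mod 9). Verify: 7 · 4 = 28 ≡ 1 (mod 9). ✓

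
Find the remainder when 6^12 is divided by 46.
Use repeated squaring. Binary(12) = 1100. Walk through the bits of the exponent 12 left-to-right: at each bit after the leading one, square the running value, then multiply by 6 if the bit is 1 (always reducing mod 46):
  bit 1 = 1 (leading): start with 6.
  bit 2 = 1: square 6^2 = 36; bit is 1, so multiply 36·6 = 216 ≡ 32 (mod 46).
  bit 3 = 0: square 32^2 = 1024 ≡ 12 (mod 46).
  bit 4 = 0: square 12^2 = 144 ≡ 6 (mod 46).
Final value: 6^12 ≡ 6 (mod 46).

Final answer: 6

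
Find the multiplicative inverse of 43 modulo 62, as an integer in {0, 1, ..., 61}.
Apply the extended Euclidean algorithm to (62, 43), tracking rows (r, s, t) with s·62 + t·43 = r. Each division r_prev = q·r_cur + r_new produces the new row as (previous row) − q·(current row):
  row A: (62, 1, 0)   [1·62 + 0·43 = 62]
  row B: (43, 0, 1)   [0·62 + 1·43 = 43]
  62 = 1·43 + 19   → row C = row A − 1·row B = (19, 1, −1)   [check: 1·62 − 1·43 = 19]
  43 = 2·19 + 5   → row D = row B − 2·row C = (5, −2, 3)   [check: −2·62 + 3·43 = 5]
  19 = 3·5 + 4   → row E = row C − 3·row D = (4, 7, −10)   [check: 7·62 − 10·43 = 4]
  5 = 1·4 + 1   → row F = row D − 1·row E = (1, −9, 13)   [check: −9·62 + 13·43 = 1]
  4 = 4·1 + 0   → remainder 0, stop. gcd = 1 (last nonzero row F).
The gcd is 1, so 43 is invertible mod 62. The last nonzero row gives −9·62 + 13·43 = 1, so t = 13. So 43^(−1) ≡ 13 (mod 62). Verify: 43 · 13 = 559 ≡ 1 (mod 62). ✓

Final answer: 43^(−1) ≡ 13 (mod 62)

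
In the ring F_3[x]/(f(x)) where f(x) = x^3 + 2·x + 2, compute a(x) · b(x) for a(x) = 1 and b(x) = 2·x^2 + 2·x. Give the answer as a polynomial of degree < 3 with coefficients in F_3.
a · b ≡ 2·x^2 + 2·x (mod f(x))

Multiply as integer polynomials: a · b = 2·x^2 + 2·x. Reducing coefficients mod 3: a · b ≡ 2·x^2 + 2·x. This already has degree < 3, so no reduction by f is needed. Hence a · b ≡ 2·x^2 + 2·x in F_3[x]/(f).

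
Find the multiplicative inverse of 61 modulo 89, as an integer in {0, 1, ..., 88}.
Apply the extended Euclidean algorithm to (89, 61), tracking rows (r, s, t) with s·89 + t·61 = r. Each division r_prev = q·r_cur + r_new produces the new row as (previous row) − q·(current row):
  row A: (89, 1, 0)   [1·89 + 0·61 = 89]
  row B: (61, 0, 1)   [0·89 + 1·61 = 61]
  89 = 1·61 + 28   → row C = row A − 1·row B = (28, 1, −1)   [check: 1·89 − 1·61 = 28]
  61 = 2·28 + 5   → row D = row B − 2·row C = (5, −2, 3)   [check: −2·89 + 3·61 = 5]
  28 = 5·5 + 3   → row E = row C − 5·row D = (3, 11, −16)   [check: 11·89 − 16·61 = 3]
  5 = 1·3 + 2   → row F = row D − 1·row E = (2, −13, 19)   [check: −13·89 + 19·61 = 2]
  3 = 1·2 + 1   → row G = row E − 1·row F = (1, 24, −35)   [check: 24·89 − 35·61 = 1]
  2 = 2·1 + 0   → remainder 0, stop. gcd = 1 (last nonzero row G).
The gcd is 1, so 61 is invertible mod 89. The last nonzero row gives 24·89 − 35·61 = 1, so t = −35. So 61^(−1) ≡ −35 ≡ 54 (mod 89). Verify: 61 · 54 = 3294 ≡ 1 (mod 89). ✓

Final answer: 61^(−1) ≡ 54 (mod 89)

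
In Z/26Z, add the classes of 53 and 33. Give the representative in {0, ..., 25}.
8

Reduce the summands first: 53 ≡ 1, 33 ≡ 7 (mod 26), so 53 + 33 ≡ 1 + 7 (mod 26). 1 + 7 = 8; 8 = 0·26 + 8, so (53 + 33) mod 26 = 8.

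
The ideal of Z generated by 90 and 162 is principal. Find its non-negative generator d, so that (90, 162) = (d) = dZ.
In the PID Z, (a, b) is generated by gcd(a, b). Compute gcd(162, 90) with the extended Euclidean algorithm, tracking rows (r, s, t) with s·162 + t·90 = r:
  row A: (162, 1, 0)   [1·162 + 0·90 = 162]
  row B: (90, 0, 1)   [0·162 + 1·90 = 90]
  162 = 1·90 + 72   → row C = row A − 1·row B = (72, 1, −1)   [check: 1·162 − 1·90 = 72]
  90 = 1·72 + 18   → row D = row B − 1·row C = (18, −1, 2)   [check: −1·162 + 2·90 = 18]
  72 = 4·18 + 0   → remainder 0, stop. gcd = 18 (last nonzero row D).
So gcd(90, 162) = 18, with Bézout identity −1·162 + 2·90 = 18. Containment (⊇): the Bézout identity exhibits 18 as an element of (90, 162), giving (18) ⊆ (90, 162). Containment (⊆): since 18 | 90 and 18 | 162 (90 = 18·5, 162 = 18·9), every Z-linear combination of 90 and 162 is divisible by 18, so (90, 162) ⊆ (18). Therefore (90, 162) = (18), d = 18.

Final answer: (90, 162) = (18); d = 18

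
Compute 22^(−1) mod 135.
Apply the extended Euclidean algorithm to (135, 22), tracking rows (r, s, t) with s·135 + t·22 = r. Each division r_prev = q·r_cur + r_new produces the new row as (previous row) − q·(current row):
  row A: (135, 1, 0)   [1·135 + 0·22 = 135]
  row B: (22, 0, 1)   [0·135 + 1·22 = 22]
  135 = 6·22 + 3   → row C = row A − 6·row B = (3, 1, −6)   [check: 1·135 − 6·22 = 3]
  22 = 7·3 + 1   → row D = row B − 7·row C = (1, −7, 43)   [check: −7·135 + 43·22 = 1]
  3 = 3·1 + 0   → remainder 0, stop. gcd = 1 (last nonzero row D).
The gcd is 1, so 22 is invertible mod 135. The last nonzero row gives −7·135 + 43·22 = 1, so t = 43. So 22^(−1) ≡ 43 (mod 135). Verify: 22 · 43 = 946 ≡ 1 (mod 135). ✓

Final answer: 22^(−1) ≡ 43 (mod 135)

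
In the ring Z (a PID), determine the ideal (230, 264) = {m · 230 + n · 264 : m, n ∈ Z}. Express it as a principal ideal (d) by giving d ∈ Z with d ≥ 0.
In the PID Z, (a, b) is generated by gcd(a, b). Compute gcd(264, 230) with the extended Euclidean algorithm, tracking rows (r, s, t) with s·264 + t·230 = r:
  row A: (264, 1, 0)   [1·264 + 0·230 = 264]
  row B: (230, 0, 1)   [0·264 + 1·230 = 230]
  264 = 1·230 + 34   → row C = row A − 1·row B = (34, 1, −1)   [check: 1·264 − 1·230 = 34]
  230 = 6·34 + 26   → row D = row B − 6·row C = (26, −6, 7)   [check: −6·264 + 7·230 = 26]
  34 = 1·26 + 8   → row E = row C − 1·row D = (8, 7, −8)   [check: 7·264 − 8·230 = 8]
  26 = 3·8 + 2   → row F = row D − 3·row E = (2, −27, 31)   [check: −27·264 + 31·230 = 2]
  8 = 4·2 + 0   → remainder 0, stop. gcd = 2 (last nonzero row F).
So gcd(230, 264) = 2, with Bézout identity −27·264 + 31·230 = 2. Containment (⊇): the Bézout identity exhibits 2 as an element of (230, 264), giving (2) ⊆ (230, 264). Containment (⊆): since 2 | 230 and 2 | 264 (230 = 2·115, 264 = 2·132), every Z-linear combination of 230 and 264 is divisible by 2, so (230, 264) ⊆ (2). Therefore (230, 264) = (2), d = 2.

Final answer: (230, 264) = (2); d = 2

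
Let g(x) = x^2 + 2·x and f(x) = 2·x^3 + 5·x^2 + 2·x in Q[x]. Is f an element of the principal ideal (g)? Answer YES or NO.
YES

In Q[x] the ideal (g) consists of all multiples of g, so f ∈ (g) iff g | f, i.e. iff the remainder of f on division by g is 0. Divide f by g (g is monic, so eliminate the leading term of the running remainder at each step):
  leading term 2·x^3: subtract (2·x)·g(x) = 2·x^3 + 4·x^2, leaving x^2 + 2·x
  leading term x^2: subtract (1)·g(x) = x^2 + 2·x, leaving 0
The remainder is 0, so f(x) = g(x) · h(x) with h(x) = 2·x + 1. Hence g | f, i.e. f ∈ (g).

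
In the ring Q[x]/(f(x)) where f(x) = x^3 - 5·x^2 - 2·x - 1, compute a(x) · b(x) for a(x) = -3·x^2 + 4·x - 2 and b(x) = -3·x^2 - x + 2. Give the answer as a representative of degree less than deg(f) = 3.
First multiply in Q[x] without reducing: a · b = 9·x^4 - 9·x^3 - 4·x^2 + 10·x - 4. Now divide by f(x) = x^3 - 5·x^2 - 2·x - 1, eliminating the leading term at each step:
  leading term 9·x^4: subtract (9·x)·f(x) = 9·x^4 - 45·x^3 - 18·x^2 - 9·x, leaving 36·x^3 + 14·x^2 + 19·x - 4
  leading term 36·x^3: subtract (36)·f(x) = 36·x^3 - 180·x^2 - 72·x - 36, leaving 194·x^2 + 91·x + 32
The degree is now < 3, so this is the remainder. Hence a · b ≡ 194·x^2 + 91·x + 32 in Q[x]/(f).

Final answer: a · b ≡ 194·x^2 + 91·x + 32 (mod f(x))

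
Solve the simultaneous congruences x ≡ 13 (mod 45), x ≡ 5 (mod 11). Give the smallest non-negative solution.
x ≡ 148 (mod 495); the representative in [0, 495) is 148

The moduli 45, 11 are pairwise coprime, so by the CRT there is a unique solution mod 45·11 = 495.
Solve by successive substitution. Start with x ≡ 13 (mod 45).
  Combine with x ≡ 5 (mod 11): write x = 13 + 45·t and require 13 + 45·t ≡ 5 (mod 11), i.e. 45·t ≡ 5 − 13 ≡ 3 (mod 11). Since 45^(−1) ≡ 1 (mod 11) (45 ≡ 1 (mod 11)), t ≡ 1·3 ≡ 3 (mod 11). So x ≡ 13 + 45·3 = 148 (mod 495).
Unique solution in [0, 495): x = 148.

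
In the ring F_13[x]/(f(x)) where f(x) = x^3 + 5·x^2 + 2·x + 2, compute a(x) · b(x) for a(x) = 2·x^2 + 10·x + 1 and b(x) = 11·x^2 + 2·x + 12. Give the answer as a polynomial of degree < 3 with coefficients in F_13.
Multiply as integer polynomials: a · b = 22·x^4 + 114·x^3 + 55·x^2 + 122·x + 12. Reducing coefficients mod 13: a · b ≡ 9·x^4 + 10·x^3 + 3·x^2 + 5·x + 12. Now divide by f(x) = x^3 + 5·x^2 + 2·x + 2 in F_13[x], eliminating the leading term at each step:
  leading term 9·x^4: subtract (9·x)·f(x) = 9·x^4 + 6·x^3 + 5·x^2 + 5·x, leaving 4·x^3 + 11·x^2 + 12 (coefficients mod 13)
  leading term 4·x^3: subtract (4)·f(x) = 4·x^3 + 7·x^2 + 8·x + 8, leaving 4·x^2 + 5·x + 4 (coefficients mod 13)
The degree is now < 3, so this is the remainder. Hence a · b ≡ 4·x^2 + 5·x + 4 in F_13[x]/(f).

Final answer: a · b ≡ 4·x^2 + 5·x + 4 (mod f(x))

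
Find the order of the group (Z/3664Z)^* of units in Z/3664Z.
|(Z/3664Z)^*| = 1824

(Z/3664Z)^* consists of the classes a with gcd(a, 3664) = 1, so its order is φ(3664). φ is multiplicative, with φ(p^e) = p^e − p^(e−1). Factorise 3664 = 2^4 · 229. Then
  φ(3664) = (2^4 − 2^3) · (229 − 1) = 8 · 228 = 1824.
Thus |(Z/3664Z)^*| = 1824.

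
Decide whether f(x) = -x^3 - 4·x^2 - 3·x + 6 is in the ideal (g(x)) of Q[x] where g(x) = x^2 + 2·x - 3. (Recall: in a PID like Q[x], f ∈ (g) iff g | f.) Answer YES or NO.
In Q[x] the ideal (g) consists of all multiples of g, so f ∈ (g) iff g | f, i.e. iff the remainder of f on division by g is 0. Divide f by g (g is monic, so eliminate the leading term of the running remainder at each step):
  leading term -x^3: subtract (-x)·g(x) = -x^3 - 2·x^2 + 3·x, leaving -2·x^2 - 6·x + 6
  leading term -2·x^2: subtract (-2)·g(x) = -2·x^2 - 4·x + 6, leaving -2·x
The remainder r(x) = -2·x ≠ 0 (and deg r < deg g), so g ∤ f, i.e. f ∉ (g).

Final answer: NO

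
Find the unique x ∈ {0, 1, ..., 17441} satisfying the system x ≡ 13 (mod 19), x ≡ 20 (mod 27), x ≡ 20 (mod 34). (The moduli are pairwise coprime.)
The moduli 19, 27, 34 are pairwise coprime, so by the CRT there is a unique solution mod 19·27·34 = 17442.
Solve by successive substitution. Start with x ≡ 13 (mod 19).
  Combine with x ≡ 20 (mod 27): write x = 13 + 19·t and require 13 + 19·t ≡ 20 (mod 27), i.e. 19·t ≡ 20 − 13 ≡ 7 (mod 27). Since 19^(−1) ≡ 10 (mod 27), t ≡ 10·7 ≡ 16 (mod 27). So x ≡ 13 + 19·16 = 317 (mod 513).
  Combine with x ≡ 20 (mod 34): write x = 317 + 513·t and require 317 + 513·t ≡ 20 (mod 34), i.e. 513·t ≡ 20 − 317 ≡ 9 (mod 34). Since 513^(−1) ≡ 23 (mod 34) (513 ≡ 3 (mod 34)), t ≡ 23·9 ≡ 3 (mod 34). So x ≡ 317 + 513·3 = 1856 (mod 17442).
Unique solution in [0, 17442): x = 1856.

Final answer: x ≡ 1856 (mod 17442); the representative in [0, 17442) is 1856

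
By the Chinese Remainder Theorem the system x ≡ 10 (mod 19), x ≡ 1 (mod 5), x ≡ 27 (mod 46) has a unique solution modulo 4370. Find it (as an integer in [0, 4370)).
The moduli 19, 5, 46 are pairwise coprime, so by the CRT there is a unique solution mod 19·5·46 = 4370.
Solve by successive substitution. Start with x ≡ 10 (mod 19).
  Combine with x ≡ 1 (mod 5): write x = 10 + 19·t and require 10 + 19·t ≡ 1 (mod 5), i.e. 19·t ≡ 1 − 10 ≡ 1 (mod 5). Since 19^(−1) ≡ 4 (mod 5) (19 ≡ 4 (mod 5)), t ≡ 4·1 ≡ 4 (mod 5). So x ≡ 10 + 19·4 = 86 (mod 95).
  Combine with x ≡ 27 (mod 46): write x = 86 + 95·t and require 86 + 95·t ≡ 27 (mod 46), i.e. 95·t ≡ 27 − 86 ≡ 33 (mod 46). Since 95^(−1) ≡ 31 (mod 46) (95 ≡ 3 (mod 46)), t ≡ 31·33 ≡ 11 (mod 46). So x ≡ 86 + 95·11 = 1131 (mod 4370).
Unique solution in [0, 4370): x = 1131.

Final answer: x ≡ 1131 (mod 4370); the representative in [0, 4370) is 1131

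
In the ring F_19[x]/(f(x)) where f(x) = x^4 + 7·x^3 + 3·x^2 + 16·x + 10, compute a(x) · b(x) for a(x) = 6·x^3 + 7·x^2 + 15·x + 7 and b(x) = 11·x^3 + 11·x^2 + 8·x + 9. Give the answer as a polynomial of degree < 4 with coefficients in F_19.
a · b ≡ 14·x^3 + 9·x^2 + x + 12 (mod f(x))

Multiply as integer polynomials: a · b = 66·x^6 + 143·x^5 + 290·x^4 + 352·x^3 + 260·x^2 + 191·x + 63. Reducing coefficients mod 19: a · b ≡ 9·x^6 + 10·x^5 + 5·x^4 + 10·x^3 + 13·x^2 + x + 6. Now divide by f(x) = x^4 + 7·x^3 + 3·x^2 + 16·x + 10 in F_19[x], eliminating the leading term at each step:
  leading term 9·x^6: subtract (9·x^2)·f(x) = 9·x^6 + 6·x^5 + 8·x^4 + 11·x^3 + 14·x^2, leaving 4·x^5 + 16·x^4 + 18·x^3 + 18·x^2 + x + 6 (coefficients mod 19)
  leading term 4·x^5: subtract (4·x)·f(x) = 4·x^5 + 9·x^4 + 12·x^3 + 7·x^2 + 2·x, leaving 7·x^4 + 6·x^3 + 11·x^2 + 18·x + 6 (coefficients mod 19)
  leading term 7·x^4: subtract (7)·f(x) = 7·x^4 + 11·x^3 + 2·x^2 + 17·x + 13, leaving 14·x^3 + 9·x^2 + x + 12 (coefficients mod 19)
The degree is now < 4, so this is the remainder. Hence a · b ≡ 14·x^3 + 9·x^2 + x + 12 in F_19[x]/(f).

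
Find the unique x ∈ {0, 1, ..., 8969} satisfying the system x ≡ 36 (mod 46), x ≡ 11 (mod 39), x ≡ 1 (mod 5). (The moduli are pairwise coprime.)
The moduli 46, 39, 5 are pairwise coprime, so by the CRT there is a unique solution mod 46·39·5 = 8970.
Solve by successive substitution. Start with x ≡ 36 (mod 46).
  Combine with x ≡ 11 (mod 39): write x = 36 + 46·t and require 36 + 46·t ≡ 11 (mod 39), i.e. 46·t ≡ 11 − 36 ≡ 14 (mod 39). Since 46^(−1) ≡ 28 (mod 39) (46 ≡ 7 (mod 39)), t ≡ 28·14 ≡ 2 (mod 39). So x ≡ 36 + 46·2 = 128 (mod 1794).
  Combine with x ≡ 1 (mod 5): write x = 128 + 1794·t and require 128 + 1794·t ≡ 1 (mod 5), i.e. 1794·t ≡ 1 − 128 ≡ 3 (mod 5). Since 1794^(−1) ≡ 4 (mod 5) (1794 ≡ 4 (mod 5)), t ≡ 4·3 ≡ 2 (mod 5). So x ≡ 128 + 1794·2 = 3716 (mod 8970).
Unique solution in [0, 8970): x = 3716.

Final answer: x ≡ 3716 (mod 8970); the representative in [0, 8970) is 3716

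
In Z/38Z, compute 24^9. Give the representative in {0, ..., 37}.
20

Use repeated squaring. Binary(9) = 1001. Walk through the bits of the exponent 9 left-to-right: at each bit after the leading one, square the running value, then multiply by 24 if the bit is 1 (always reducing mod 38):
  bit 1 = 1 (leading): start with 24.
  bit 2 = 0: square 24^2 = 576 ≡ 6 (mod 38).
  bit 3 = 0: square 6^2 = 36 (mod 38).
  bit 4 = 1: square 36^2 = 1296 ≡ 4; bit is 1, so multiply 4·24 = 96 ≡ 20 (mod 38).
Final value: 24^9 ≡ 20 (mod 38).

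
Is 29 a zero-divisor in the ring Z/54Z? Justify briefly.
NO

gcd(29, 54) = 1, so 29 is a unit in Z/54Z (it has a multiplicative inverse). A unit cannot be a zero-divisor: if 29·b ≡ 0 then multiplying both sides by 29^(−1) gives b ≡ 0. So 29 is not a zero-divisor.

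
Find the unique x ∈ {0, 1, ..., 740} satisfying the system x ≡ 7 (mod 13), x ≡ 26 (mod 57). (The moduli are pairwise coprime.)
The moduli 13, 57 are pairwise coprime, so by the CRT there is a unique solution mod 13·57 = 741.
Solve by successive substitution. Start with x ≡ 7 (mod 13).
  Combine with x ≡ 26 (mod 57): write x = 7 + 13·t and require 7 + 13·t ≡ 26 (mod 57), i.e. 13·t ≡ 26 − 7 ≡ 19 (mod 57). Since 13^(−1) ≡ 22 (mod 57), t ≡ 22·19 ≡ 19 (mod 57). So x ≡ 7 + 13·19 = 254 (mod 741).
Unique solution in [0, 741): x = 254.

Final answer: x ≡ 254 (mod 741); the representative in [0, 741) is 254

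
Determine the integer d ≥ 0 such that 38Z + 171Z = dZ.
(38, 171) = (19); d = 19

In the PID Z, (a, b) is generated by gcd(a, b). Compute gcd(171, 38) with the extended Euclidean algorithm, tracking rows (r, s, t) with s·171 + t·38 = r:
  row A: (171, 1, 0)   [1·171 + 0·38 = 171]
  row B: (38, 0, 1)   [0·171 + 1·38 = 38]
  171 = 4·38 + 19   → row C = row A − 4·row B = (19, 1, −4)   [check: 1·171 − 4·38 = 19]
  38 = 2·19 + 0   → remainder 0, stop. gcd = 19 (last nonzero row C).
So gcd(38, 171) = 19, with Bézout identity 1·171 − 4·38 = 19. Containment (⊇): the Bézout identity exhibits 19 as an element of (38, 171), giving (19) ⊆ (38, 171). Containment (⊆): since 19 | 38 and 19 | 171 (38 = 19·2, 171 = 19·9), every Z-linear combination of 38 and 171 is divisible by 19, so (38, 171) ⊆ (19). Therefore (38, 171) = (19), d = 19.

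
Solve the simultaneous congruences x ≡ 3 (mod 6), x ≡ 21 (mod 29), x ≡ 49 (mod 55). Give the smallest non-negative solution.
The moduli 6, 29, 55 are pairwise coprime, so by the CRT there is a unique solution mod 6·29·55 = 9570.
Solve by successive substitution. Start with x ≡ 3 (mod 6).
  Combine with x ≡ 21 (mod 29): write x = 3 + 6·t and require 3 + 6·t ≡ 21 (mod 29), i.e. 6·t ≡ 21 − 3 ≡ 18 (mod 29). Since 6^(−1) ≡ 5 (mod 29), t ≡ 5·18 ≡ 3 (mod 29). So x ≡ 3 + 6·3 = 21 (mod 174).
  Combine with x ≡ 49 (mod 55): write x = 21 + 174·t and require 21 + 174·t ≡ 49 (mod 55), i.e. 174·t ≡ 49 − 21 ≡ 28 (mod 55). Since 174^(−1) ≡ 49 (mod 55) (174 ≡ 9 (mod 55)), t ≡ 49·28 ≡ 52 (mod 55). So x ≡ 21 + 174·52 = 9069 (mod 9570).
Unique solution in [0, 9570): x = 9069.

Final answer: x ≡ 9069 (mod 9570); the representative in [0, 9570) is 9069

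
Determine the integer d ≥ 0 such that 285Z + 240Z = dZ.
(285, 240) = (15); d = 15

In the PID Z, (a, b) is generated by gcd(a, b). Compute gcd(285, 240) with the extended Euclidean algorithm, tracking rows (r, s, t) with s·285 + t·240 = r:
  row A: (285, 1, 0)   [1·285 + 0·240 = 285]
  row B: (240, 0, 1)   [0·285 + 1·240 = 240]
  285 = 1·240 + 45   → row C = row A − 1·row B = (45, 1, −1)   [check: 1·285 − 1·240 = 45]
  240 = 5·45 + 15   → row D = row B − 5·row C = (15, −5, 6)   [check: −5·285 + 6·240 = 15]
  45 = 3·15 + 0   → remainder 0, stop. gcd = 15 (last nonzero row D).
So gcd(285, 240) = 15, with Bézout identity −5·285 + 6·240 = 15. Containment (⊇): the Bézout identity exhibits 15 as an element of (285, 240), giving (15) ⊆ (285, 240). Containment (⊆): since 15 | 285 and 15 | 240 (285 = 15·19, 240 = 15·16), every Z-linear combination of 285 and 240 is divisible by 15, so (285, 240) ⊆ (15). Therefore (285, 240) = (15), d = 15.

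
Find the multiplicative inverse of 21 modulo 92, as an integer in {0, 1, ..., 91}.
21^(−1) ≡ 57 (mod 92)

Apply the extended Euclidean algorithm to (92, 21), tracking rows (r, s, t) with s·92 + t·21 = r. Each division r_prev = q·r_cur + r_new produces the new row as (previous row) − q·(current row):
  row A: (92, 1, 0)   [1·92 + 0·21 = 92]
  row B: (21, 0, 1)   [0·92 + 1·21 = 21]
  92 = 4·21 + 8   → row C = row A − 4·row B = (8, 1, −4)   [check: 1·92 − 4·21 = 8]
  21 = 2·8 + 5   → row D = row B − 2·row C = (5, −2, 9)   [check: −2·92 + 9·21 = 5]
  8 = 1·5 + 3   → row E = row C − 1·row D = (3, 3, −13)   [check: 3·92 − 13·21 = 3]
  5 = 1·3 + 2   → row F = row D − 1·row E = (2, −5, 22)   [check: −5·92 + 22·21 = 2]
  3 = 1·2 + 1   → row G = row E − 1·row F = (1, 8, −35)   [check: 8·92 − 35·21 = 1]
  2 = 2·1 + 0   → remainder 0, stop. gcd = 1 (last nonzero row G).
The gcd is 1, so 21 is invertible mod 92. The last nonzero row gives 8·92 − 35·21 = 1, so t = −35. So 21^(−1) ≡ −35 ≡ 57 (mod 92). Verify: 21 · 57 = 1197 ≡ 1 (mod 92). ✓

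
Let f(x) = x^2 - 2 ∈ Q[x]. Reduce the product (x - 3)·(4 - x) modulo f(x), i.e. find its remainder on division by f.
First multiply in Q[x] without reducing: a · b = -x^2 + 7·x - 12. Now divide by f(x) = x^2 - 2, eliminating the leading term at each step:
  leading term -x^2: subtract (-1)·f(x) = 2 - x^2, leaving 7·x - 14
The degree is now < 2, so this is the remainder. Hence a · b ≡ 7·x - 14 in Q[x]/(f).

Final answer: a · b ≡ 7·x - 14 (mod f(x))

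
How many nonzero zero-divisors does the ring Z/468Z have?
Z/468Z has 323 nonzero zero-divisors

In Z/468Z each nonzero element is either a unit (gcd with 468 is 1) or a zero-divisor (gcd > 1). The number of units is φ(468): factorise 468 = 2^2 · 3^2 · 13, so φ(468) = (2^2 − 2^1) · (3^2 − 3^1) · (13 − 1) = 2 · 6 · 12 = 144. The nonzero elements number 468 − 1 = 467. Hence the nonzero zero-divisors number 467 − 144 = 323.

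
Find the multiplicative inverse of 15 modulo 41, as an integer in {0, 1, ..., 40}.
15^(−1) ≡ 11 (mod 41)

Apply the extended Euclidean algorithm to (41, 15), tracking rows (r, s, t) with s·41 + t·15 = r. Each division r_prev = q·r_cur + r_new produces the new row as (previous row) − q·(current row):
  row A: (41, 1, 0)   [1·41 + 0·15 = 41]
  row B: (15, 0, 1)   [0·41 + 1·15 = 15]
  41 = 2·15 + 11   → row C = row A − 2·row B = (11, 1, −2)   [check: 1·41 − 2·15 = 11]
  15 = 1·11 + 4   → row D = row B − 1·row C = (4, −1, 3)   [check: −1·41 + 3·15 = 4]
  11 = 2·4 + 3   → row E = row C − 2·row D = (3, 3, −8)   [check: 3·41 − 8·15 = 3]
  4 = 1·3 + 1   → row F = row D − 1·row E = (1, −4, 11)   [check: −4·41 + 11·15 = 1]
  3 = 3·1 + 0   → remainder 0, stop. gcd = 1 (last nonzero row F).
The gcd is 1, so 15 is invertible mod 41. The last nonzero row gives −4·41 + 11·15 = 1, so t = 11. So 15^(−1) ≡ 11 (mod 41). Verify: 15 · 11 = 165 ≡ 1 (mod 41). ✓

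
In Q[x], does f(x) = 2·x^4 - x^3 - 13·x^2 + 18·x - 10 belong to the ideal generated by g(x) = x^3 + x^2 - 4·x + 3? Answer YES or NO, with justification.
NO

In Q[x] the ideal (g) consists of all multiples of g, so f ∈ (g) iff g | f, i.e. iff the remainder of f on division by g is 0. Divide f by g (g is monic, so eliminate the leading term of the running remainder at each step):
  leading term 2·x^4: subtract (2·x)·g(x) = 2·x^4 + 2·x^3 - 8·x^2 + 6·x, leaving -3·x^3 - 5·x^2 + 12·x - 10
  leading term -3·x^3: subtract (-3)·g(x) = -3·x^3 - 3·x^2 + 12·x - 9, leaving -2·x^2 - 1
The remainder r(x) = -2·x^2 - 1 ≠ 0 (and deg r < deg g), so g ∤ f, i.e. f ∉ (g).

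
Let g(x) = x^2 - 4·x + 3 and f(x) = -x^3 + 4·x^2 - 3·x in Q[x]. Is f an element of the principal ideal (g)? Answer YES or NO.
YES

In Q[x] the ideal (g) consists of all multiples of g, so f ∈ (g) iff g | f, i.e. iff the remainder of f on division by g is 0. Divide f by g (g is monic, so eliminate the leading term of the running remainder at each step):
  leading term -x^3: subtract (-x)·g(x) = -x^3 + 4·x^2 - 3·x, leaving 0
The remainder is 0, so f(x) = g(x) · h(x) with h(x) = -x. Hence g | f, i.e. f ∈ (g).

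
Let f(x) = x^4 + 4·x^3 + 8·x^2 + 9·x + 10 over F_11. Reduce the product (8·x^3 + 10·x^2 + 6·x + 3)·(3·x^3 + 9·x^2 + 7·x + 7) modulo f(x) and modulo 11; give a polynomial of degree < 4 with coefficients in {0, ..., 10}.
a · b ≡ x^3 + 8·x^2 + 9·x + 2 (mod f(x))

Multiply as integer polynomials: a · b = 24·x^6 + 102·x^5 + 164·x^4 + 189·x^3 + 139·x^2 + 63·x + 21. Reducing coefficients mod 11: a · b ≡ 2·x^6 + 3·x^5 + 10·x^4 + 2·x^3 + 7·x^2 + 8·x + 10. Now divide by f(x) = x^4 + 4·x^3 + 8·x^2 + 9·x + 10 in F_11[x], eliminating the leading term at each step:
  leading term 2·x^6: subtract (2·x^2)·f(x) = 2·x^6 + 8·x^5 + 5·x^4 + 7·x^3 + 9·x^2, leaving 6·x^5 + 5·x^4 + 6·x^3 + 9·x^2 + 8·x + 10 (coefficients mod 11)
  leading term 6·x^5: subtract (6·x)·f(x) = 6·x^5 + 2·x^4 + 4·x^3 + 10·x^2 + 5·x, leaving 3·x^4 + 2·x^3 + 10·x^2 + 3·x + 10 (coefficients mod 11)
  leading term 3·x^4: subtract (3)·f(x) = 3·x^4 + x^3 + 2·x^2 + 5·x + 8, leaving x^3 + 8·x^2 + 9·x + 2 (coefficients mod 11)
The degree is now < 4, so this is the remainder. Hence a · b ≡ x^3 + 8·x^2 + 9·x + 2 in F_11[x]/(f).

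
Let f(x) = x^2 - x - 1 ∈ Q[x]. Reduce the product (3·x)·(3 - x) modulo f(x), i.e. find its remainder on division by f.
a · b ≡ 6·x - 3 (mod f(x))

First multiply in Q[x] without reducing: a · b = -3·x^2 + 9·x. Now divide by f(x) = x^2 - x - 1, eliminating the leading term at each step:
  leading term -3·x^2: subtract (-3)·f(x) = -3·x^2 + 3·x + 3, leaving 6·x - 3
The degree is now < 2, so this is the remainder. Hence a · b ≡ 6·x - 3 in Q[x]/(f).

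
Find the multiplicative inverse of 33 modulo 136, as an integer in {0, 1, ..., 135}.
Apply the extended Euclidean algorithm to (136, 33), tracking rows (r, s, t) with s·136 + t·33 = r. Each division r_prev = q·r_cur + r_new produces the new row as (previous row) − q·(current row):
  row A: (136, 1, 0)   [1·136 + 0·33 = 136]
  row B: (33, 0, 1)   [0·136 + 1·33 = 33]
  136 = 4·33 + 4   → row C = row A − 4·row B = (4, 1, −4)   [check: 1·136 − 4·33 = 4]
  33 = 8·4 + 1   → row D = row B − 8·row C = (1, −8, 33)   [check: −8·136 + 33·33 = 1]
  4 = 4·1 + 0   → remainder 0, stop. gcd = 1 (last nonzero row D).
The gcd is 1, so 33 is invertible mod 136. The last nonzero row gives −8·136 + 33·33 = 1, so t = 33. So 33^(−1) ≡ 33 (mod 136). Verify: 33 · 33 = 1089 ≡ 1 (mod 136). ✓

Final answer: 33^(−1) ≡ 33 (mod 136)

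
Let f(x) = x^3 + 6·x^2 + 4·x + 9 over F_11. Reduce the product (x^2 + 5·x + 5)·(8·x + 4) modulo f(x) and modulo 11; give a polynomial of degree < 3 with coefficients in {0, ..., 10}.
Multiply as integer polynomials: a · b = 8·x^3 + 44·x^2 + 60·x + 20. Reducing coefficients mod 11: a · b ≡ 8·x^3 + 5·x + 9. Now divide by f(x) = x^3 + 6·x^2 + 4·x + 9 in F_11[x], eliminating the leading term at each step:
  leading term 8·x^3: subtract (8)·f(x) = 8·x^3 + 4·x^2 + 10·x + 6, leaving 7·x^2 + 6·x + 3 (coefficients mod 11)
The degree is now < 3, so this is the remainder. Hence a · b ≡ 7·x^2 + 6·x + 3 in F_11[x]/(f).

Final answer: a · b ≡ 7·x^2 + 6·x + 3 (mod f(x))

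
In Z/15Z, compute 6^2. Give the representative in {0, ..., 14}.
6

Use repeated squaring. Binary(2) = 10. Walk through the bits of the exponent 2 left-to-right: at each bit after the leading one, square the running value, then multiply by 6 if the bit is 1 (always reducing mod 15):
  bit 1 = 1 (leading): start with 6.
  bit 2 = 0: square 6^2 = 36 ≡ 6 (mod 15).
Final value: 6^2 ≡ 6 (mod 15).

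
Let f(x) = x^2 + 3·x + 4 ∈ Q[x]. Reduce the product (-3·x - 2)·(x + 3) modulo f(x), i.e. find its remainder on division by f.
a · b ≡ 6 - 2·x (mod f(x))

First multiply in Q[x] without reducing: a · b = -3·x^2 - 11·x - 6. Now divide by f(x) = x^2 + 3·x + 4, eliminating the leading term at each step:
  leading term -3·x^2: subtract (-3)·f(x) = -3·x^2 - 9·x - 12, leaving 6 - 2·x
The degree is now < 2, so this is the remainder. Hence a · b ≡ 6 - 2·x in Q[x]/(f).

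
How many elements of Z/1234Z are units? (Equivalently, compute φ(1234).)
An element a ∈ Z/1234Z is a unit iff gcd(a, 1234) = 1, so the number of units is φ(1234). φ is multiplicative, with φ(p^e) = p^e − p^(e−1). Factorise 1234 = 2 · 617. Then
  φ(1234) = (2 − 1) · (617 − 1) = 1 · 616 = 616.

Final answer: Z/1234Z has φ(1234) = 616 units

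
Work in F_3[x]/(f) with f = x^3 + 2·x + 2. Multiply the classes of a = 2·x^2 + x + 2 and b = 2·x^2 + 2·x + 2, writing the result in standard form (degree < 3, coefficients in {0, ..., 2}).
a · b ≡ 2·x^2 + x + 1 (mod f(x))

Multiply as integer polynomials: a · b = 4·x^4 + 6·x^3 + 10·x^2 + 6·x + 4. Reducing coefficients mod 3: a · b ≡ x^4 + x^2 + 1. Now divide by f(x) = x^3 + 2·x + 2 in F_3[x], eliminating the leading term at each step:
  leading term x^4: subtract (x)·f(x) = x^4 + 2·x^2 + 2·x, leaving 2·x^2 + x + 1 (coefficients mod 3)
The degree is now < 3, so this is the remainder. Hence a · b ≡ 2·x^2 + x + 1 in F_3[x]/(f).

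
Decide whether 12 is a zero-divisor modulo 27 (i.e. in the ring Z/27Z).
gcd(12, 27) = 3 > 1, so 12 is not a unit in Z/27Z. In Z/nZ every nonzero non-unit is a zero-divisor: explicitly, take b = 27/gcd = 9 ≠ 0 (mod 27); then 12·9 = 108 = 4·27, i.e. 12·9 ≡ 0 (mod 27). So 12 is a zero-divisor.

Final answer: YES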